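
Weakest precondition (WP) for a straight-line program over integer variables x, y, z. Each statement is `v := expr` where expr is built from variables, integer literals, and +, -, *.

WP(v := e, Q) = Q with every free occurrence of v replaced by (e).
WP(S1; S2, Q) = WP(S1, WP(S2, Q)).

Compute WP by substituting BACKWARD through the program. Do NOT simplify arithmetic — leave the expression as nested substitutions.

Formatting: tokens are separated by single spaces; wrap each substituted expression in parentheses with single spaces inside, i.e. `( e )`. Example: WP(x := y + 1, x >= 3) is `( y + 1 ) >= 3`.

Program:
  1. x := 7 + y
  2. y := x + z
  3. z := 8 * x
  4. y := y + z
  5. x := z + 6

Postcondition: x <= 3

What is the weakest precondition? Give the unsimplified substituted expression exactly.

post: x <= 3
stmt 5: x := z + 6  -- replace 1 occurrence(s) of x with (z + 6)
  => ( z + 6 ) <= 3
stmt 4: y := y + z  -- replace 0 occurrence(s) of y with (y + z)
  => ( z + 6 ) <= 3
stmt 3: z := 8 * x  -- replace 1 occurrence(s) of z with (8 * x)
  => ( ( 8 * x ) + 6 ) <= 3
stmt 2: y := x + z  -- replace 0 occurrence(s) of y with (x + z)
  => ( ( 8 * x ) + 6 ) <= 3
stmt 1: x := 7 + y  -- replace 1 occurrence(s) of x with (7 + y)
  => ( ( 8 * ( 7 + y ) ) + 6 ) <= 3

Answer: ( ( 8 * ( 7 + y ) ) + 6 ) <= 3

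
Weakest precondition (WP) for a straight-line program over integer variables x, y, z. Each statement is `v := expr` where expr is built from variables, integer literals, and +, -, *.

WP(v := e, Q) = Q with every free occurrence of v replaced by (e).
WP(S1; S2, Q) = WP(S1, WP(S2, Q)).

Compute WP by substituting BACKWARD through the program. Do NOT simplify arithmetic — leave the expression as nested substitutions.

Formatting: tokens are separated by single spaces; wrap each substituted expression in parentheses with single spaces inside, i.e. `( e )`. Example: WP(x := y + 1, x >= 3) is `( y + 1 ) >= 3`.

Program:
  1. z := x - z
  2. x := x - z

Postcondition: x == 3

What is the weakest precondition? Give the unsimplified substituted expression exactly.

Answer: ( x - ( x - z ) ) == 3

Derivation:
post: x == 3
stmt 2: x := x - z  -- replace 1 occurrence(s) of x with (x - z)
  => ( x - z ) == 3
stmt 1: z := x - z  -- replace 1 occurrence(s) of z with (x - z)
  => ( x - ( x - z ) ) == 3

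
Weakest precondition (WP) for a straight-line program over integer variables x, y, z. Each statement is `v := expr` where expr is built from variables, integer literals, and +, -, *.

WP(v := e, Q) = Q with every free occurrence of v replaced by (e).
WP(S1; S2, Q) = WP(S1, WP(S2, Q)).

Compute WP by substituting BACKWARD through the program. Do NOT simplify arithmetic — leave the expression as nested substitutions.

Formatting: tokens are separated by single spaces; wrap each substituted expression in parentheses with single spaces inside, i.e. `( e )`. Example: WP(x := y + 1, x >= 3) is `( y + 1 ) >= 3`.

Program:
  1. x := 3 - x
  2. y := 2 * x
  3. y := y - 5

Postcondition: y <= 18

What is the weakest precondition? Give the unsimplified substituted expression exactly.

post: y <= 18
stmt 3: y := y - 5  -- replace 1 occurrence(s) of y with (y - 5)
  => ( y - 5 ) <= 18
stmt 2: y := 2 * x  -- replace 1 occurrence(s) of y with (2 * x)
  => ( ( 2 * x ) - 5 ) <= 18
stmt 1: x := 3 - x  -- replace 1 occurrence(s) of x with (3 - x)
  => ( ( 2 * ( 3 - x ) ) - 5 ) <= 18

Answer: ( ( 2 * ( 3 - x ) ) - 5 ) <= 18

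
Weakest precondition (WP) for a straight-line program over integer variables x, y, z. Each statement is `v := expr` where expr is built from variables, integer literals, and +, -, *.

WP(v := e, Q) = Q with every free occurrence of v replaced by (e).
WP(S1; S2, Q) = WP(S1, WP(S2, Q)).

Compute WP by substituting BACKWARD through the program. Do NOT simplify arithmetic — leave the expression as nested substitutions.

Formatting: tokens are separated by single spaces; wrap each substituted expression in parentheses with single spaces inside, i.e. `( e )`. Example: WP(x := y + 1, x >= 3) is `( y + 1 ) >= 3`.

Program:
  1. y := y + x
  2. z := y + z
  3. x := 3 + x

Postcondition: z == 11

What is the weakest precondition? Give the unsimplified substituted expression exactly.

post: z == 11
stmt 3: x := 3 + x  -- replace 0 occurrence(s) of x with (3 + x)
  => z == 11
stmt 2: z := y + z  -- replace 1 occurrence(s) of z with (y + z)
  => ( y + z ) == 11
stmt 1: y := y + x  -- replace 1 occurrence(s) of y with (y + x)
  => ( ( y + x ) + z ) == 11

Answer: ( ( y + x ) + z ) == 11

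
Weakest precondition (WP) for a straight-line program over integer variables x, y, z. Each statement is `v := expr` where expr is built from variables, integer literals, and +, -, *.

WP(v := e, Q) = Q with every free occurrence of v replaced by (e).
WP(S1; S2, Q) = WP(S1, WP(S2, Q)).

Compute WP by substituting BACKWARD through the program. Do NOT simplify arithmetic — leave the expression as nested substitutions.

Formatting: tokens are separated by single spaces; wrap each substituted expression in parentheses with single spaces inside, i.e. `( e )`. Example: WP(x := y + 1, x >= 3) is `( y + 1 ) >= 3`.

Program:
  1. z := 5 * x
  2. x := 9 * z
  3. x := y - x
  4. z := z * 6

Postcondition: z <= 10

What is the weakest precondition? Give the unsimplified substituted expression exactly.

Answer: ( ( 5 * x ) * 6 ) <= 10

Derivation:
post: z <= 10
stmt 4: z := z * 6  -- replace 1 occurrence(s) of z with (z * 6)
  => ( z * 6 ) <= 10
stmt 3: x := y - x  -- replace 0 occurrence(s) of x with (y - x)
  => ( z * 6 ) <= 10
stmt 2: x := 9 * z  -- replace 0 occurrence(s) of x with (9 * z)
  => ( z * 6 ) <= 10
stmt 1: z := 5 * x  -- replace 1 occurrence(s) of z with (5 * x)
  => ( ( 5 * x ) * 6 ) <= 10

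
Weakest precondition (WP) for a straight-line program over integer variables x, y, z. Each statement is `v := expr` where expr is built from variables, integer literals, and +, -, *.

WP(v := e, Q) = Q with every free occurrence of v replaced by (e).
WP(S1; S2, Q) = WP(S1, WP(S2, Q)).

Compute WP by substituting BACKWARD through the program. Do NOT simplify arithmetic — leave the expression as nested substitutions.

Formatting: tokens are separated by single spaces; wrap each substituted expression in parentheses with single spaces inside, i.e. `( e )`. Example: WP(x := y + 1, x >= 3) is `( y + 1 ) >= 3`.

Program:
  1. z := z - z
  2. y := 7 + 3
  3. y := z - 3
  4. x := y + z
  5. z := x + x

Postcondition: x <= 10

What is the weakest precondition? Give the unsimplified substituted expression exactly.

Answer: ( ( ( z - z ) - 3 ) + ( z - z ) ) <= 10

Derivation:
post: x <= 10
stmt 5: z := x + x  -- replace 0 occurrence(s) of z with (x + x)
  => x <= 10
stmt 4: x := y + z  -- replace 1 occurrence(s) of x with (y + z)
  => ( y + z ) <= 10
stmt 3: y := z - 3  -- replace 1 occurrence(s) of y with (z - 3)
  => ( ( z - 3 ) + z ) <= 10
stmt 2: y := 7 + 3  -- replace 0 occurrence(s) of y with (7 + 3)
  => ( ( z - 3 ) + z ) <= 10
stmt 1: z := z - z  -- replace 2 occurrence(s) of z with (z - z)
  => ( ( ( z - z ) - 3 ) + ( z - z ) ) <= 10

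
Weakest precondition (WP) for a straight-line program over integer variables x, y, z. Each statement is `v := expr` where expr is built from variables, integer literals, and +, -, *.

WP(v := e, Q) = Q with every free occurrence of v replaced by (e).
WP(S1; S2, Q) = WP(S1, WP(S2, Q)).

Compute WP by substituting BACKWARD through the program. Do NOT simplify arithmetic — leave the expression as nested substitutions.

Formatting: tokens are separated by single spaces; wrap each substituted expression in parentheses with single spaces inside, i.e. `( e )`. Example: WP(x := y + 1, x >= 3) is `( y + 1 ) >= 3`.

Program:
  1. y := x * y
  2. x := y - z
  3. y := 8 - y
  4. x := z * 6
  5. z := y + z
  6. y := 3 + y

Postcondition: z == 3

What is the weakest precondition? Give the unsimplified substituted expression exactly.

Answer: ( ( 8 - ( x * y ) ) + z ) == 3

Derivation:
post: z == 3
stmt 6: y := 3 + y  -- replace 0 occurrence(s) of y with (3 + y)
  => z == 3
stmt 5: z := y + z  -- replace 1 occurrence(s) of z with (y + z)
  => ( y + z ) == 3
stmt 4: x := z * 6  -- replace 0 occurrence(s) of x with (z * 6)
  => ( y + z ) == 3
stmt 3: y := 8 - y  -- replace 1 occurrence(s) of y with (8 - y)
  => ( ( 8 - y ) + z ) == 3
stmt 2: x := y - z  -- replace 0 occurrence(s) of x with (y - z)
  => ( ( 8 - y ) + z ) == 3
stmt 1: y := x * y  -- replace 1 occurrence(s) of y with (x * y)
  => ( ( 8 - ( x * y ) ) + z ) == 3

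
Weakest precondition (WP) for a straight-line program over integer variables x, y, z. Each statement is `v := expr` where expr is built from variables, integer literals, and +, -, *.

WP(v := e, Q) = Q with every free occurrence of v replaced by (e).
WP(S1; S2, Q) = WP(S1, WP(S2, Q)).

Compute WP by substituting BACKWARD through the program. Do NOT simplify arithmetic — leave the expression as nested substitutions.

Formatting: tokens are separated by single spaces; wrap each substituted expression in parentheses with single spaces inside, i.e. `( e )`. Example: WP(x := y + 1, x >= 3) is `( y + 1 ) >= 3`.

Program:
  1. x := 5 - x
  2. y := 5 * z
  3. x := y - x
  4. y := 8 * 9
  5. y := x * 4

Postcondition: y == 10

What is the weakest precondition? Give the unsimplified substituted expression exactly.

post: y == 10
stmt 5: y := x * 4  -- replace 1 occurrence(s) of y with (x * 4)
  => ( x * 4 ) == 10
stmt 4: y := 8 * 9  -- replace 0 occurrence(s) of y with (8 * 9)
  => ( x * 4 ) == 10
stmt 3: x := y - x  -- replace 1 occurrence(s) of x with (y - x)
  => ( ( y - x ) * 4 ) == 10
stmt 2: y := 5 * z  -- replace 1 occurrence(s) of y with (5 * z)
  => ( ( ( 5 * z ) - x ) * 4 ) == 10
stmt 1: x := 5 - x  -- replace 1 occurrence(s) of x with (5 - x)
  => ( ( ( 5 * z ) - ( 5 - x ) ) * 4 ) == 10

Answer: ( ( ( 5 * z ) - ( 5 - x ) ) * 4 ) == 10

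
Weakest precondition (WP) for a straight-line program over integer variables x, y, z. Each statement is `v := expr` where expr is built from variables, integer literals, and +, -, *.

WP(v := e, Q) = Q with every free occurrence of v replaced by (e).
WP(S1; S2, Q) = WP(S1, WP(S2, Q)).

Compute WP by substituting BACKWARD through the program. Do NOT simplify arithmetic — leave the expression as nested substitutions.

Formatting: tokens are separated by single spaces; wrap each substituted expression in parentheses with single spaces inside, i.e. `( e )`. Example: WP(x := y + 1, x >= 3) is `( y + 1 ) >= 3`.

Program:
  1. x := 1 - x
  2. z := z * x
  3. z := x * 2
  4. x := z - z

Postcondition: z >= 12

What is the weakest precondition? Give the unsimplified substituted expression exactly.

post: z >= 12
stmt 4: x := z - z  -- replace 0 occurrence(s) of x with (z - z)
  => z >= 12
stmt 3: z := x * 2  -- replace 1 occurrence(s) of z with (x * 2)
  => ( x * 2 ) >= 12
stmt 2: z := z * x  -- replace 0 occurrence(s) of z with (z * x)
  => ( x * 2 ) >= 12
stmt 1: x := 1 - x  -- replace 1 occurrence(s) of x with (1 - x)
  => ( ( 1 - x ) * 2 ) >= 12

Answer: ( ( 1 - x ) * 2 ) >= 12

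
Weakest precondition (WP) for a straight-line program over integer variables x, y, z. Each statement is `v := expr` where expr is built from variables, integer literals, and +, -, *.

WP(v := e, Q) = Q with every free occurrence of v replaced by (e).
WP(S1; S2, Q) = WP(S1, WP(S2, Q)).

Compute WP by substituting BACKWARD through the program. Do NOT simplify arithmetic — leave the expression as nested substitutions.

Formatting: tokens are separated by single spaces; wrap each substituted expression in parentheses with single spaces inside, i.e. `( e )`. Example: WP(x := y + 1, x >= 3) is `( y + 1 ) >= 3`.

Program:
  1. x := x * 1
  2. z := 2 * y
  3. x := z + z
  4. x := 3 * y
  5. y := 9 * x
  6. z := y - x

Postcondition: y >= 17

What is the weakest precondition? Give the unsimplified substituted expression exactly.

post: y >= 17
stmt 6: z := y - x  -- replace 0 occurrence(s) of z with (y - x)
  => y >= 17
stmt 5: y := 9 * x  -- replace 1 occurrence(s) of y with (9 * x)
  => ( 9 * x ) >= 17
stmt 4: x := 3 * y  -- replace 1 occurrence(s) of x with (3 * y)
  => ( 9 * ( 3 * y ) ) >= 17
stmt 3: x := z + z  -- replace 0 occurrence(s) of x with (z + z)
  => ( 9 * ( 3 * y ) ) >= 17
stmt 2: z := 2 * y  -- replace 0 occurrence(s) of z with (2 * y)
  => ( 9 * ( 3 * y ) ) >= 17
stmt 1: x := x * 1  -- replace 0 occurrence(s) of x with (x * 1)
  => ( 9 * ( 3 * y ) ) >= 17

Answer: ( 9 * ( 3 * y ) ) >= 17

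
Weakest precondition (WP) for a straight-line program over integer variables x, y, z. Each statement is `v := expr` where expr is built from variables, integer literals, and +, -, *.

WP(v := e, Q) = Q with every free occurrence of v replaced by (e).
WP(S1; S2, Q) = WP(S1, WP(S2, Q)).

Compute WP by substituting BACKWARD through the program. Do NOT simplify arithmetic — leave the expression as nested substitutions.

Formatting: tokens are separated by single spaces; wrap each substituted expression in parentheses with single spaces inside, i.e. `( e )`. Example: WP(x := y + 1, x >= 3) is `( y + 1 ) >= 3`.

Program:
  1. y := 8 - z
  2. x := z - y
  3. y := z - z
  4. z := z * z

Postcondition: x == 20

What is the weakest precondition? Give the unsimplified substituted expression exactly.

post: x == 20
stmt 4: z := z * z  -- replace 0 occurrence(s) of z with (z * z)
  => x == 20
stmt 3: y := z - z  -- replace 0 occurrence(s) of y with (z - z)
  => x == 20
stmt 2: x := z - y  -- replace 1 occurrence(s) of x with (z - y)
  => ( z - y ) == 20
stmt 1: y := 8 - z  -- replace 1 occurrence(s) of y with (8 - z)
  => ( z - ( 8 - z ) ) == 20

Answer: ( z - ( 8 - z ) ) == 20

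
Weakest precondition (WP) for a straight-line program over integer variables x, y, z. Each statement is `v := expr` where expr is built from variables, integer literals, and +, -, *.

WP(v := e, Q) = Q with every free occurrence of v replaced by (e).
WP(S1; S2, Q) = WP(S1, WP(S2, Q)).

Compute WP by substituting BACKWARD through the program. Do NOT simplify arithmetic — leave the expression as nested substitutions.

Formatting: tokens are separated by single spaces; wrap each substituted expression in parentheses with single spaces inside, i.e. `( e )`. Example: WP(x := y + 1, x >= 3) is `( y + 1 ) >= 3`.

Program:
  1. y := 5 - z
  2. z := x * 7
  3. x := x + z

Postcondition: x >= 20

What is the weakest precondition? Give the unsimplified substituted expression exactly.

post: x >= 20
stmt 3: x := x + z  -- replace 1 occurrence(s) of x with (x + z)
  => ( x + z ) >= 20
stmt 2: z := x * 7  -- replace 1 occurrence(s) of z with (x * 7)
  => ( x + ( x * 7 ) ) >= 20
stmt 1: y := 5 - z  -- replace 0 occurrence(s) of y with (5 - z)
  => ( x + ( x * 7 ) ) >= 20

Answer: ( x + ( x * 7 ) ) >= 20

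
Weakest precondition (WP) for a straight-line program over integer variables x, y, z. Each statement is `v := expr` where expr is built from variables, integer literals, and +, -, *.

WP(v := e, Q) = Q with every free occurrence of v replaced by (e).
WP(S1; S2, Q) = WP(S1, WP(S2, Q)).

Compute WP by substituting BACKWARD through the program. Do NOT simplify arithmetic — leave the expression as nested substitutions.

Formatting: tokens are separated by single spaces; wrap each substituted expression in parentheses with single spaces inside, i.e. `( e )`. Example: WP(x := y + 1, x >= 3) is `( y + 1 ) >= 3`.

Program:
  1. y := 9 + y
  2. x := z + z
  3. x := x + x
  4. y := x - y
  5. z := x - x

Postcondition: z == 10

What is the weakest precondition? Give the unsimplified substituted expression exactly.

Answer: ( ( ( z + z ) + ( z + z ) ) - ( ( z + z ) + ( z + z ) ) ) == 10

Derivation:
post: z == 10
stmt 5: z := x - x  -- replace 1 occurrence(s) of z with (x - x)
  => ( x - x ) == 10
stmt 4: y := x - y  -- replace 0 occurrence(s) of y with (x - y)
  => ( x - x ) == 10
stmt 3: x := x + x  -- replace 2 occurrence(s) of x with (x + x)
  => ( ( x + x ) - ( x + x ) ) == 10
stmt 2: x := z + z  -- replace 4 occurrence(s) of x with (z + z)
  => ( ( ( z + z ) + ( z + z ) ) - ( ( z + z ) + ( z + z ) ) ) == 10
stmt 1: y := 9 + y  -- replace 0 occurrence(s) of y with (9 + y)
  => ( ( ( z + z ) + ( z + z ) ) - ( ( z + z ) + ( z + z ) ) ) == 10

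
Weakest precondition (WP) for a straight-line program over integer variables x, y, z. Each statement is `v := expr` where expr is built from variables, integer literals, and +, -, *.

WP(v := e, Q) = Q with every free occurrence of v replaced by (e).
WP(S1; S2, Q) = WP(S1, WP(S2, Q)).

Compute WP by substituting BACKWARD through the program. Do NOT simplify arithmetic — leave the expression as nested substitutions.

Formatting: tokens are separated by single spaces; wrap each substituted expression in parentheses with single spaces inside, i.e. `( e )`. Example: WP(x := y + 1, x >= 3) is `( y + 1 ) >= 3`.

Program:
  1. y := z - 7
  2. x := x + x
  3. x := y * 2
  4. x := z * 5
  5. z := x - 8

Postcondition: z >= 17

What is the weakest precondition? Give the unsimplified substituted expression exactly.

post: z >= 17
stmt 5: z := x - 8  -- replace 1 occurrence(s) of z with (x - 8)
  => ( x - 8 ) >= 17
stmt 4: x := z * 5  -- replace 1 occurrence(s) of x with (z * 5)
  => ( ( z * 5 ) - 8 ) >= 17
stmt 3: x := y * 2  -- replace 0 occurrence(s) of x with (y * 2)
  => ( ( z * 5 ) - 8 ) >= 17
stmt 2: x := x + x  -- replace 0 occurrence(s) of x with (x + x)
  => ( ( z * 5 ) - 8 ) >= 17
stmt 1: y := z - 7  -- replace 0 occurrence(s) of y with (z - 7)
  => ( ( z * 5 ) - 8 ) >= 17

Answer: ( ( z * 5 ) - 8 ) >= 17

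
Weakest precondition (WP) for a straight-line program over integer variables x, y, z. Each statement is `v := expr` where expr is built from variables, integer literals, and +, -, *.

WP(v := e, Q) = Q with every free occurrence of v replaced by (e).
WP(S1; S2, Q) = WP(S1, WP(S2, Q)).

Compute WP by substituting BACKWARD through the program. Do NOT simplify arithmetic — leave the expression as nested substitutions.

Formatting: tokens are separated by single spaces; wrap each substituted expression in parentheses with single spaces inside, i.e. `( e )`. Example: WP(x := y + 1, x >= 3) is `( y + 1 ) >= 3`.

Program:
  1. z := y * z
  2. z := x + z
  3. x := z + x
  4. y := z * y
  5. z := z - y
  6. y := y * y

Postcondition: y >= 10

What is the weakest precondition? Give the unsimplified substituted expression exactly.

post: y >= 10
stmt 6: y := y * y  -- replace 1 occurrence(s) of y with (y * y)
  => ( y * y ) >= 10
stmt 5: z := z - y  -- replace 0 occurrence(s) of z with (z - y)
  => ( y * y ) >= 10
stmt 4: y := z * y  -- replace 2 occurrence(s) of y with (z * y)
  => ( ( z * y ) * ( z * y ) ) >= 10
stmt 3: x := z + x  -- replace 0 occurrence(s) of x with (z + x)
  => ( ( z * y ) * ( z * y ) ) >= 10
stmt 2: z := x + z  -- replace 2 occurrence(s) of z with (x + z)
  => ( ( ( x + z ) * y ) * ( ( x + z ) * y ) ) >= 10
stmt 1: z := y * z  -- replace 2 occurrence(s) of z with (y * z)
  => ( ( ( x + ( y * z ) ) * y ) * ( ( x + ( y * z ) ) * y ) ) >= 10

Answer: ( ( ( x + ( y * z ) ) * y ) * ( ( x + ( y * z ) ) * y ) ) >= 10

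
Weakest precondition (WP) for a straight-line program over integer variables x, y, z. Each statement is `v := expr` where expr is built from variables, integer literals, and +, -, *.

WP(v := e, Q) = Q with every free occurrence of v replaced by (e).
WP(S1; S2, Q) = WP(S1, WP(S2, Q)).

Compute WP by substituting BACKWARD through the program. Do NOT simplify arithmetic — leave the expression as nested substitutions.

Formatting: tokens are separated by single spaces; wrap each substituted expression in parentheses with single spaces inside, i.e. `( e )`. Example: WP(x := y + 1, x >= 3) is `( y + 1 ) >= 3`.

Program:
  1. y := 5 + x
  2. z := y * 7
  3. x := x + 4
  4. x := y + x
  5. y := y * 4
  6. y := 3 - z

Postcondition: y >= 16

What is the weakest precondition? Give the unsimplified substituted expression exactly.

post: y >= 16
stmt 6: y := 3 - z  -- replace 1 occurrence(s) of y with (3 - z)
  => ( 3 - z ) >= 16
stmt 5: y := y * 4  -- replace 0 occurrence(s) of y with (y * 4)
  => ( 3 - z ) >= 16
stmt 4: x := y + x  -- replace 0 occurrence(s) of x with (y + x)
  => ( 3 - z ) >= 16
stmt 3: x := x + 4  -- replace 0 occurrence(s) of x with (x + 4)
  => ( 3 - z ) >= 16
stmt 2: z := y * 7  -- replace 1 occurrence(s) of z with (y * 7)
  => ( 3 - ( y * 7 ) ) >= 16
stmt 1: y := 5 + x  -- replace 1 occurrence(s) of y with (5 + x)
  => ( 3 - ( ( 5 + x ) * 7 ) ) >= 16

Answer: ( 3 - ( ( 5 + x ) * 7 ) ) >= 16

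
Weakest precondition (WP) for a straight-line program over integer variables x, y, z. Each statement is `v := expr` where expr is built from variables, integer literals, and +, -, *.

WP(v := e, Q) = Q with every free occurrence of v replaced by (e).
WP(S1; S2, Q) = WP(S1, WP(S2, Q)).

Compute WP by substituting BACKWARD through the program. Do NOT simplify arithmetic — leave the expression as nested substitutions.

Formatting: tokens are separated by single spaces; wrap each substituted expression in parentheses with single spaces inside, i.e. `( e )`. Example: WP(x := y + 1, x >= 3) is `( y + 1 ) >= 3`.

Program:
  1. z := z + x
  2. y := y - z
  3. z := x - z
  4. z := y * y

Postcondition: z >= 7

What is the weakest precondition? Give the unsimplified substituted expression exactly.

post: z >= 7
stmt 4: z := y * y  -- replace 1 occurrence(s) of z with (y * y)
  => ( y * y ) >= 7
stmt 3: z := x - z  -- replace 0 occurrence(s) of z with (x - z)
  => ( y * y ) >= 7
stmt 2: y := y - z  -- replace 2 occurrence(s) of y with (y - z)
  => ( ( y - z ) * ( y - z ) ) >= 7
stmt 1: z := z + x  -- replace 2 occurrence(s) of z with (z + x)
  => ( ( y - ( z + x ) ) * ( y - ( z + x ) ) ) >= 7

Answer: ( ( y - ( z + x ) ) * ( y - ( z + x ) ) ) >= 7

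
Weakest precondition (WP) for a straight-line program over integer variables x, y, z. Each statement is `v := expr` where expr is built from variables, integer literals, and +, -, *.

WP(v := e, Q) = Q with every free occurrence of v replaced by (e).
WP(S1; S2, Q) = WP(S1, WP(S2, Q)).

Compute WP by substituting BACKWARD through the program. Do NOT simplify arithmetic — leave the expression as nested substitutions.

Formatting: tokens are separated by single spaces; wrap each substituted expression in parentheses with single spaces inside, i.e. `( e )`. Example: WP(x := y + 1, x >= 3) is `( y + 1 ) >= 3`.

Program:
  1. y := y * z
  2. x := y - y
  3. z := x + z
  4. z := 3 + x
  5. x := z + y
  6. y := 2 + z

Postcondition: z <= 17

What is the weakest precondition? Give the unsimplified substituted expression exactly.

Answer: ( 3 + ( ( y * z ) - ( y * z ) ) ) <= 17

Derivation:
post: z <= 17
stmt 6: y := 2 + z  -- replace 0 occurrence(s) of y with (2 + z)
  => z <= 17
stmt 5: x := z + y  -- replace 0 occurrence(s) of x with (z + y)
  => z <= 17
stmt 4: z := 3 + x  -- replace 1 occurrence(s) of z with (3 + x)
  => ( 3 + x ) <= 17
stmt 3: z := x + z  -- replace 0 occurrence(s) of z with (x + z)
  => ( 3 + x ) <= 17
stmt 2: x := y - y  -- replace 1 occurrence(s) of x with (y - y)
  => ( 3 + ( y - y ) ) <= 17
stmt 1: y := y * z  -- replace 2 occurrence(s) of y with (y * z)
  => ( 3 + ( ( y * z ) - ( y * z ) ) ) <= 17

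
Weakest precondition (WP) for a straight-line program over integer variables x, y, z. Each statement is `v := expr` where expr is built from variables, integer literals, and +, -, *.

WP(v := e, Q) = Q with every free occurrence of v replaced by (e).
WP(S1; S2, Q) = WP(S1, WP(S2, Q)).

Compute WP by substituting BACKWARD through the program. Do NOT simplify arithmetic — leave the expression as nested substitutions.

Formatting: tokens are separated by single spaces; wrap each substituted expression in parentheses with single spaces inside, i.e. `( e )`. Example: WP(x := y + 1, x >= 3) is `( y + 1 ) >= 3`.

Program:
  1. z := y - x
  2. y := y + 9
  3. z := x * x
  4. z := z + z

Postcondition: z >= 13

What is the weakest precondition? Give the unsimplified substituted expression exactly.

Answer: ( ( x * x ) + ( x * x ) ) >= 13

Derivation:
post: z >= 13
stmt 4: z := z + z  -- replace 1 occurrence(s) of z with (z + z)
  => ( z + z ) >= 13
stmt 3: z := x * x  -- replace 2 occurrence(s) of z with (x * x)
  => ( ( x * x ) + ( x * x ) ) >= 13
stmt 2: y := y + 9  -- replace 0 occurrence(s) of y with (y + 9)
  => ( ( x * x ) + ( x * x ) ) >= 13
stmt 1: z := y - x  -- replace 0 occurrence(s) of z with (y - x)
  => ( ( x * x ) + ( x * x ) ) >= 13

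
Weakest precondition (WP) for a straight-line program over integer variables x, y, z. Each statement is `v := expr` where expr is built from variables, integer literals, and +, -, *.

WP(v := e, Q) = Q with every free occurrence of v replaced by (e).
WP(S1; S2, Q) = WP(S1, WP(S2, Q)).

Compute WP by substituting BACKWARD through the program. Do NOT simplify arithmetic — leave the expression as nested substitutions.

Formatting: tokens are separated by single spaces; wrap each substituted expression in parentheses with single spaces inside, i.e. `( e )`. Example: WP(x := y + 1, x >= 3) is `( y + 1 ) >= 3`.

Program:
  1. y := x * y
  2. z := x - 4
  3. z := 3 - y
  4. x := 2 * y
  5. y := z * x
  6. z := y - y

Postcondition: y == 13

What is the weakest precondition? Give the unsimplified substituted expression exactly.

post: y == 13
stmt 6: z := y - y  -- replace 0 occurrence(s) of z with (y - y)
  => y == 13
stmt 5: y := z * x  -- replace 1 occurrence(s) of y with (z * x)
  => ( z * x ) == 13
stmt 4: x := 2 * y  -- replace 1 occurrence(s) of x with (2 * y)
  => ( z * ( 2 * y ) ) == 13
stmt 3: z := 3 - y  -- replace 1 occurrence(s) of z with (3 - y)
  => ( ( 3 - y ) * ( 2 * y ) ) == 13
stmt 2: z := x - 4  -- replace 0 occurrence(s) of z with (x - 4)
  => ( ( 3 - y ) * ( 2 * y ) ) == 13
stmt 1: y := x * y  -- replace 2 occurrence(s) of y with (x * y)
  => ( ( 3 - ( x * y ) ) * ( 2 * ( x * y ) ) ) == 13

Answer: ( ( 3 - ( x * y ) ) * ( 2 * ( x * y ) ) ) == 13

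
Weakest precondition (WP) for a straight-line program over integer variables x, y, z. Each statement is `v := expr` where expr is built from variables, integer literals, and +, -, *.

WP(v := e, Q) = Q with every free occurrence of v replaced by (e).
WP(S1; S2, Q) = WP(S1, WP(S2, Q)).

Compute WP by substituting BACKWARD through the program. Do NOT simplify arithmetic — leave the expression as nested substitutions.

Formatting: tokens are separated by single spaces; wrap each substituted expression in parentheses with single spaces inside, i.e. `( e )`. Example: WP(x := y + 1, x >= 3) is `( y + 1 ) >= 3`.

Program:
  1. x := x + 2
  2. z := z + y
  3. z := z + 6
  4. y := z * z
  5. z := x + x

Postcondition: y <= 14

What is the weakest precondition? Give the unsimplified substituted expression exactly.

post: y <= 14
stmt 5: z := x + x  -- replace 0 occurrence(s) of z with (x + x)
  => y <= 14
stmt 4: y := z * z  -- replace 1 occurrence(s) of y with (z * z)
  => ( z * z ) <= 14
stmt 3: z := z + 6  -- replace 2 occurrence(s) of z with (z + 6)
  => ( ( z + 6 ) * ( z + 6 ) ) <= 14
stmt 2: z := z + y  -- replace 2 occurrence(s) of z with (z + y)
  => ( ( ( z + y ) + 6 ) * ( ( z + y ) + 6 ) ) <= 14
stmt 1: x := x + 2  -- replace 0 occurrence(s) of x with (x + 2)
  => ( ( ( z + y ) + 6 ) * ( ( z + y ) + 6 ) ) <= 14

Answer: ( ( ( z + y ) + 6 ) * ( ( z + y ) + 6 ) ) <= 14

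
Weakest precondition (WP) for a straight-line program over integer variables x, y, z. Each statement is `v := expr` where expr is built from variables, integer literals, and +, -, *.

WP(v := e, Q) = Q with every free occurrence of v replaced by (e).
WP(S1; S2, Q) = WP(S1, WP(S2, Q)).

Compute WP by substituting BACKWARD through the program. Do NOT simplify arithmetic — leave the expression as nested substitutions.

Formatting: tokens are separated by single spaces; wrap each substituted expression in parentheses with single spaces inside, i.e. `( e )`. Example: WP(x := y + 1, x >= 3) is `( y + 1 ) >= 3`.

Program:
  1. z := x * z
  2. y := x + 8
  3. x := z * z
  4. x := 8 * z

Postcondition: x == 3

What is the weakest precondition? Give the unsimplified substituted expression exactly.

Answer: ( 8 * ( x * z ) ) == 3

Derivation:
post: x == 3
stmt 4: x := 8 * z  -- replace 1 occurrence(s) of x with (8 * z)
  => ( 8 * z ) == 3
stmt 3: x := z * z  -- replace 0 occurrence(s) of x with (z * z)
  => ( 8 * z ) == 3
stmt 2: y := x + 8  -- replace 0 occurrence(s) of y with (x + 8)
  => ( 8 * z ) == 3
stmt 1: z := x * z  -- replace 1 occurrence(s) of z with (x * z)
  => ( 8 * ( x * z ) ) == 3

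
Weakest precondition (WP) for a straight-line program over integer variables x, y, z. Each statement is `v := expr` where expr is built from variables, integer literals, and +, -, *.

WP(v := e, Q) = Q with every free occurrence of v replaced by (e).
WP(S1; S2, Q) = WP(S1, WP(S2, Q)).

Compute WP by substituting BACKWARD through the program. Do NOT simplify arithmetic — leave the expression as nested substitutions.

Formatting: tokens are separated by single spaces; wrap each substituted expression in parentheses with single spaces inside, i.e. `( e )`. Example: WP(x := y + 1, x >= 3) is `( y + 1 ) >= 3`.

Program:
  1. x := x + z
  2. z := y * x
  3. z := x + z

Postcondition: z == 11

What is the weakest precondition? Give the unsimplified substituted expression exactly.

post: z == 11
stmt 3: z := x + z  -- replace 1 occurrence(s) of z with (x + z)
  => ( x + z ) == 11
stmt 2: z := y * x  -- replace 1 occurrence(s) of z with (y * x)
  => ( x + ( y * x ) ) == 11
stmt 1: x := x + z  -- replace 2 occurrence(s) of x with (x + z)
  => ( ( x + z ) + ( y * ( x + z ) ) ) == 11

Answer: ( ( x + z ) + ( y * ( x + z ) ) ) == 11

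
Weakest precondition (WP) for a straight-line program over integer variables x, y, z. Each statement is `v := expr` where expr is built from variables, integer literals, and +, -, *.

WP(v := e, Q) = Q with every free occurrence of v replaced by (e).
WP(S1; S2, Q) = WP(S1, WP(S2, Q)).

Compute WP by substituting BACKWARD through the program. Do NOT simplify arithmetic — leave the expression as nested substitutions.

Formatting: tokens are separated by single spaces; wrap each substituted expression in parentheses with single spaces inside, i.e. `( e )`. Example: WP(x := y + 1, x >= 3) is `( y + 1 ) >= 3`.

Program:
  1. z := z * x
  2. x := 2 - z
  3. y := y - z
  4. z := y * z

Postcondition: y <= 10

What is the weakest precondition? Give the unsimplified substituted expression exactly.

Answer: ( y - ( z * x ) ) <= 10

Derivation:
post: y <= 10
stmt 4: z := y * z  -- replace 0 occurrence(s) of z with (y * z)
  => y <= 10
stmt 3: y := y - z  -- replace 1 occurrence(s) of y with (y - z)
  => ( y - z ) <= 10
stmt 2: x := 2 - z  -- replace 0 occurrence(s) of x with (2 - z)
  => ( y - z ) <= 10
stmt 1: z := z * x  -- replace 1 occurrence(s) of z with (z * x)
  => ( y - ( z * x ) ) <= 10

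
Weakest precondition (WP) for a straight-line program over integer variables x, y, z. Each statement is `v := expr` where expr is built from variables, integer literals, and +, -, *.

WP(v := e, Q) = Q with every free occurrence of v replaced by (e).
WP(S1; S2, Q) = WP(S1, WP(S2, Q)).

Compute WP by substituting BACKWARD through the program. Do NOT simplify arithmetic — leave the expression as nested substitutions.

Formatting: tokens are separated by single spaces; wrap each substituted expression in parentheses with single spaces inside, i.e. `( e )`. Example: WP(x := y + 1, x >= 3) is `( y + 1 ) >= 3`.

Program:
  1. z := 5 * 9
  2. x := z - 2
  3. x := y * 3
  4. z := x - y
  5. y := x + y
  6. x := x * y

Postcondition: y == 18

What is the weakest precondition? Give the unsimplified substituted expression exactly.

Answer: ( ( y * 3 ) + y ) == 18

Derivation:
post: y == 18
stmt 6: x := x * y  -- replace 0 occurrence(s) of x with (x * y)
  => y == 18
stmt 5: y := x + y  -- replace 1 occurrence(s) of y with (x + y)
  => ( x + y ) == 18
stmt 4: z := x - y  -- replace 0 occurrence(s) of z with (x - y)
  => ( x + y ) == 18
stmt 3: x := y * 3  -- replace 1 occurrence(s) of x with (y * 3)
  => ( ( y * 3 ) + y ) == 18
stmt 2: x := z - 2  -- replace 0 occurrence(s) of x with (z - 2)
  => ( ( y * 3 ) + y ) == 18
stmt 1: z := 5 * 9  -- replace 0 occurrence(s) of z with (5 * 9)
  => ( ( y * 3 ) + y ) == 18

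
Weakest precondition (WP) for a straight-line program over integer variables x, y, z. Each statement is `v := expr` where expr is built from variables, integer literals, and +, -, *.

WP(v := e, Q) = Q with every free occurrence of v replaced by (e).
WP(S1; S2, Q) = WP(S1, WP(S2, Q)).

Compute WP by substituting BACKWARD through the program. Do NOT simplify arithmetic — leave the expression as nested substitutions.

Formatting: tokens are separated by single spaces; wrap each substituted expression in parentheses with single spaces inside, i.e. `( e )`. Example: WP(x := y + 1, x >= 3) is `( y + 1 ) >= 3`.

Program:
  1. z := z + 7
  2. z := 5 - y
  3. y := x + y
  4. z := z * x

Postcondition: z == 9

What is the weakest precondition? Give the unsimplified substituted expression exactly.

Answer: ( ( 5 - y ) * x ) == 9

Derivation:
post: z == 9
stmt 4: z := z * x  -- replace 1 occurrence(s) of z with (z * x)
  => ( z * x ) == 9
stmt 3: y := x + y  -- replace 0 occurrence(s) of y with (x + y)
  => ( z * x ) == 9
stmt 2: z := 5 - y  -- replace 1 occurrence(s) of z with (5 - y)
  => ( ( 5 - y ) * x ) == 9
stmt 1: z := z + 7  -- replace 0 occurrence(s) of z with (z + 7)
  => ( ( 5 - y ) * x ) == 9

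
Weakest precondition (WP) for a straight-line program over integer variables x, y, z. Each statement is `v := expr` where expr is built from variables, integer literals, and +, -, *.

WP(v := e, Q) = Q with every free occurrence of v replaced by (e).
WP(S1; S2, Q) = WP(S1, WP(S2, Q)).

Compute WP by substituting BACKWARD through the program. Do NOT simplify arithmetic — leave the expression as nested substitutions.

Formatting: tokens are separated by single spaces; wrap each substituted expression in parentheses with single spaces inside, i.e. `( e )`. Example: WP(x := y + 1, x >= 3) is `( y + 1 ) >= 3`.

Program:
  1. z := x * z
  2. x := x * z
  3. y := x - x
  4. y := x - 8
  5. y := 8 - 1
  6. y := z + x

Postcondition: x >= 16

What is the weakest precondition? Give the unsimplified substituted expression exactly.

Answer: ( x * ( x * z ) ) >= 16

Derivation:
post: x >= 16
stmt 6: y := z + x  -- replace 0 occurrence(s) of y with (z + x)
  => x >= 16
stmt 5: y := 8 - 1  -- replace 0 occurrence(s) of y with (8 - 1)
  => x >= 16
stmt 4: y := x - 8  -- replace 0 occurrence(s) of y with (x - 8)
  => x >= 16
stmt 3: y := x - x  -- replace 0 occurrence(s) of y with (x - x)
  => x >= 16
stmt 2: x := x * z  -- replace 1 occurrence(s) of x with (x * z)
  => ( x * z ) >= 16
stmt 1: z := x * z  -- replace 1 occurrence(s) of z with (x * z)
  => ( x * ( x * z ) ) >= 16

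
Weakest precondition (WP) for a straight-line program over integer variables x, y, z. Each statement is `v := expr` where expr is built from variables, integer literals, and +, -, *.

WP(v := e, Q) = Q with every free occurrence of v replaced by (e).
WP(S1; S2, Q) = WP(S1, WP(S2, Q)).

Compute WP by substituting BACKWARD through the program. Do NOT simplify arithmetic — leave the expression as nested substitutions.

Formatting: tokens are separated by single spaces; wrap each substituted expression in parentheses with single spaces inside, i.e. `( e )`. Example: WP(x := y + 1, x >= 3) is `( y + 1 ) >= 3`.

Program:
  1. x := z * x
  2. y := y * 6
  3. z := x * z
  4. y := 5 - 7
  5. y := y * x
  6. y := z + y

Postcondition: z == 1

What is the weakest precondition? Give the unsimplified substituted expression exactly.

Answer: ( ( z * x ) * z ) == 1

Derivation:
post: z == 1
stmt 6: y := z + y  -- replace 0 occurrence(s) of y with (z + y)
  => z == 1
stmt 5: y := y * x  -- replace 0 occurrence(s) of y with (y * x)
  => z == 1
stmt 4: y := 5 - 7  -- replace 0 occurrence(s) of y with (5 - 7)
  => z == 1
stmt 3: z := x * z  -- replace 1 occurrence(s) of z with (x * z)
  => ( x * z ) == 1
stmt 2: y := y * 6  -- replace 0 occurrence(s) of y with (y * 6)
  => ( x * z ) == 1
stmt 1: x := z * x  -- replace 1 occurrence(s) of x with (z * x)
  => ( ( z * x ) * z ) == 1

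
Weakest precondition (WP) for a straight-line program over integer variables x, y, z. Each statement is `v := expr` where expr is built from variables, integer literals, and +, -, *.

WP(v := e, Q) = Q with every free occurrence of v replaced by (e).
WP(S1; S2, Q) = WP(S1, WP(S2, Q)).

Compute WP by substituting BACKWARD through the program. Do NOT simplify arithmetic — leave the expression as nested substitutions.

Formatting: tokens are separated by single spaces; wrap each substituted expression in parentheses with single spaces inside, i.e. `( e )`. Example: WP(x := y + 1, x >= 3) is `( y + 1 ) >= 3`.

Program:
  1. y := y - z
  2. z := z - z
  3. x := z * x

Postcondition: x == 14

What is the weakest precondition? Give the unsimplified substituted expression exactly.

Answer: ( ( z - z ) * x ) == 14

Derivation:
post: x == 14
stmt 3: x := z * x  -- replace 1 occurrence(s) of x with (z * x)
  => ( z * x ) == 14
stmt 2: z := z - z  -- replace 1 occurrence(s) of z with (z - z)
  => ( ( z - z ) * x ) == 14
stmt 1: y := y - z  -- replace 0 occurrence(s) of y with (y - z)
  => ( ( z - z ) * x ) == 14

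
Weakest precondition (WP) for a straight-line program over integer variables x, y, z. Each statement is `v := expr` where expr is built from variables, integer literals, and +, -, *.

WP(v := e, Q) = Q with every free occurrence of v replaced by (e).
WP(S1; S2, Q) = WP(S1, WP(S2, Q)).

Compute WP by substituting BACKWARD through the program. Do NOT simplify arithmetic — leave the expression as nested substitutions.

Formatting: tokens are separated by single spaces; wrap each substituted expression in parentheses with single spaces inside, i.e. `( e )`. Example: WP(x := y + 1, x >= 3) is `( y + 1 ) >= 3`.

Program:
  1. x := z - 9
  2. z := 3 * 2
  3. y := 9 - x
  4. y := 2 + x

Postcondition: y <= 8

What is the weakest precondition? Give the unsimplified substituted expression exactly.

Answer: ( 2 + ( z - 9 ) ) <= 8

Derivation:
post: y <= 8
stmt 4: y := 2 + x  -- replace 1 occurrence(s) of y with (2 + x)
  => ( 2 + x ) <= 8
stmt 3: y := 9 - x  -- replace 0 occurrence(s) of y with (9 - x)
  => ( 2 + x ) <= 8
stmt 2: z := 3 * 2  -- replace 0 occurrence(s) of z with (3 * 2)
  => ( 2 + x ) <= 8
stmt 1: x := z - 9  -- replace 1 occurrence(s) of x with (z - 9)
  => ( 2 + ( z - 9 ) ) <= 8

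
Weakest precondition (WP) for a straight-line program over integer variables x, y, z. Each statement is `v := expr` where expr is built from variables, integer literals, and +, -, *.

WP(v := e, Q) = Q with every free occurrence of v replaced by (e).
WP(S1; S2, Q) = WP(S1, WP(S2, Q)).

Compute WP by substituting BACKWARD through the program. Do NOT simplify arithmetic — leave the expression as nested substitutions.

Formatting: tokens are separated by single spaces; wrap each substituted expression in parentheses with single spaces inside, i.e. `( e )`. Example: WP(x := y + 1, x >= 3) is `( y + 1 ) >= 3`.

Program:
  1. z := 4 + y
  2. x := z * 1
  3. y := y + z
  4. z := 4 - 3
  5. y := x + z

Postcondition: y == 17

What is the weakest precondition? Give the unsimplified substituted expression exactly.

Answer: ( ( ( 4 + y ) * 1 ) + ( 4 - 3 ) ) == 17

Derivation:
post: y == 17
stmt 5: y := x + z  -- replace 1 occurrence(s) of y with (x + z)
  => ( x + z ) == 17
stmt 4: z := 4 - 3  -- replace 1 occurrence(s) of z with (4 - 3)
  => ( x + ( 4 - 3 ) ) == 17
stmt 3: y := y + z  -- replace 0 occurrence(s) of y with (y + z)
  => ( x + ( 4 - 3 ) ) == 17
stmt 2: x := z * 1  -- replace 1 occurrence(s) of x with (z * 1)
  => ( ( z * 1 ) + ( 4 - 3 ) ) == 17
stmt 1: z := 4 + y  -- replace 1 occurrence(s) of z with (4 + y)
  => ( ( ( 4 + y ) * 1 ) + ( 4 - 3 ) ) == 17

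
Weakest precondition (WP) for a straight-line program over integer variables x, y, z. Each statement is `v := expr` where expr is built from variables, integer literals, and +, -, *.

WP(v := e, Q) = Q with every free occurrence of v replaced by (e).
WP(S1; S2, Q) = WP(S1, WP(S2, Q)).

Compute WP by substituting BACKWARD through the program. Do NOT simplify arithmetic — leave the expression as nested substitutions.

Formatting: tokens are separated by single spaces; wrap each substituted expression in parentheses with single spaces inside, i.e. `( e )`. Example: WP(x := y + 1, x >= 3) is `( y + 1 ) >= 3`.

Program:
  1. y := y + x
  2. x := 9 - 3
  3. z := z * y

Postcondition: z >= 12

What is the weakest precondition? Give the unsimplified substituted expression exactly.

Answer: ( z * ( y + x ) ) >= 12

Derivation:
post: z >= 12
stmt 3: z := z * y  -- replace 1 occurrence(s) of z with (z * y)
  => ( z * y ) >= 12
stmt 2: x := 9 - 3  -- replace 0 occurrence(s) of x with (9 - 3)
  => ( z * y ) >= 12
stmt 1: y := y + x  -- replace 1 occurrence(s) of y with (y + x)
  => ( z * ( y + x ) ) >= 12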